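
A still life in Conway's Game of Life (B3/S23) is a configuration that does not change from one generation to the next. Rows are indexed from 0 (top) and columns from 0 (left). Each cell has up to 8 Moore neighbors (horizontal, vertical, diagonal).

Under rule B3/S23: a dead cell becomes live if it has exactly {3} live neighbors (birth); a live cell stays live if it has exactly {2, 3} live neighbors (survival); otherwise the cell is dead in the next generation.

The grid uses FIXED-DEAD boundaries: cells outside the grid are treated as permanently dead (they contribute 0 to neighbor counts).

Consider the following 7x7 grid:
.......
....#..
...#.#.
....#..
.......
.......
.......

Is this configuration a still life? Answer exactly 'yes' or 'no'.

Compute generation 1 and compare to generation 0 (given above):
Generation 1:
.......
....#..
...#.#.
....#..
.......
.......
.......
The grids are IDENTICAL -> still life.

Answer: yes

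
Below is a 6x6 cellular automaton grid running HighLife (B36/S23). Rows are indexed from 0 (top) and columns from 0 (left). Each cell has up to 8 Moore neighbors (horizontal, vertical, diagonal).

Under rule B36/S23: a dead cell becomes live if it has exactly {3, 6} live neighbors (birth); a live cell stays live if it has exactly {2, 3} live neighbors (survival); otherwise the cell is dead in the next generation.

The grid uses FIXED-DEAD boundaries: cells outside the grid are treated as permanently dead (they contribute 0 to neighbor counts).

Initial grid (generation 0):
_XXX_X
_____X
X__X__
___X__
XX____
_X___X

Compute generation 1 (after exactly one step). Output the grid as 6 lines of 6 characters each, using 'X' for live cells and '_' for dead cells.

Answer: __X_X_
_X_X__
____X_
XXX___
XXX___
XX____

Derivation:
Simulating step by step:
Generation 0 (given above): 12 live cells
Generation 1: 13 live cells
(generation 1 grid is the final answer)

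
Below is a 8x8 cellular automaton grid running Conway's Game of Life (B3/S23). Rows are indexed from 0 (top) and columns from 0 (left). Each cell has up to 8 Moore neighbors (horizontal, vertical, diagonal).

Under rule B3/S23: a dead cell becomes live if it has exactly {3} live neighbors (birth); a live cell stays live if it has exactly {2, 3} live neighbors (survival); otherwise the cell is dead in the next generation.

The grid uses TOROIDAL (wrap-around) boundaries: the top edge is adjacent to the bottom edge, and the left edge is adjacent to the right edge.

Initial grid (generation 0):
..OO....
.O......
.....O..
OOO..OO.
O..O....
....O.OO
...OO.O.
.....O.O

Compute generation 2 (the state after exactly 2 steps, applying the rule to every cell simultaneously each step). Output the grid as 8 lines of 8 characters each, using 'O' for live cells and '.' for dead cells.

Answer: .OOO....
..OO....
O.O.O...
........
..O.....
..O....O
...OO..O
..O.OO..

Derivation:
Simulating step by step:
Generation 0 (given above): 19 live cells
Generation 1: 25 live cells
..O.....
..O.....
O.O..OO.
OOO.OOOO
O.OOO...
....O.OO
...OO...
..O..OO.
Generation 2: 17 live cells
(generation 2 grid is the final answer)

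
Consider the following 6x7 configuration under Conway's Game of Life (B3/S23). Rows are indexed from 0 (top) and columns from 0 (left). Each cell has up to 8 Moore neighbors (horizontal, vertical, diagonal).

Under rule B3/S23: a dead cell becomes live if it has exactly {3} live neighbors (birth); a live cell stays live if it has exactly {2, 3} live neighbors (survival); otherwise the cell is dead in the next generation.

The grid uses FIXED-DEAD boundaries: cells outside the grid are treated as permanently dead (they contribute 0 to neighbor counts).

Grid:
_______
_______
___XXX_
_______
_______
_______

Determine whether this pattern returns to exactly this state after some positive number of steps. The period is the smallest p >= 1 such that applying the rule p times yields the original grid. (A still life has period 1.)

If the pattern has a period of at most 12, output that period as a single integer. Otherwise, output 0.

Simulating and comparing each generation to the original:
Gen 0 (original, given above): 3 live cells
Gen 1: 3 live cells, differs from original
Gen 2: 3 live cells, MATCHES original -> period = 2

Answer: 2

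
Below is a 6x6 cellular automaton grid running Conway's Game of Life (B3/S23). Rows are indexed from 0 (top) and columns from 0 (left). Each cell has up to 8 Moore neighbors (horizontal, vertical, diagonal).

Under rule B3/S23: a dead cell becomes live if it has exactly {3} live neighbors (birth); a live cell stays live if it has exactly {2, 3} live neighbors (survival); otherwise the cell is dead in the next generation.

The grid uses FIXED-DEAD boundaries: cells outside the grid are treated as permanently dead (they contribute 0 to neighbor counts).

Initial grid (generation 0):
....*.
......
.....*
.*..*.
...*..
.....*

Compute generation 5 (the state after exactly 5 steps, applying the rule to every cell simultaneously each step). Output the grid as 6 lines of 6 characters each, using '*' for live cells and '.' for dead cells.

Simulating step by step:
Generation 0 (given above): 6 live cells
Generation 1: 2 live cells
......
......
......
....*.
....*.
......
Generation 2: 0 live cells
......
......
......
......
......
......
Generation 3: 0 live cells
......
......
......
......
......
......
Generation 4: 0 live cells
......
......
......
......
......
......
Generation 5: 0 live cells
(generation 5 grid is the final answer)

Answer: ......
......
......
......
......
......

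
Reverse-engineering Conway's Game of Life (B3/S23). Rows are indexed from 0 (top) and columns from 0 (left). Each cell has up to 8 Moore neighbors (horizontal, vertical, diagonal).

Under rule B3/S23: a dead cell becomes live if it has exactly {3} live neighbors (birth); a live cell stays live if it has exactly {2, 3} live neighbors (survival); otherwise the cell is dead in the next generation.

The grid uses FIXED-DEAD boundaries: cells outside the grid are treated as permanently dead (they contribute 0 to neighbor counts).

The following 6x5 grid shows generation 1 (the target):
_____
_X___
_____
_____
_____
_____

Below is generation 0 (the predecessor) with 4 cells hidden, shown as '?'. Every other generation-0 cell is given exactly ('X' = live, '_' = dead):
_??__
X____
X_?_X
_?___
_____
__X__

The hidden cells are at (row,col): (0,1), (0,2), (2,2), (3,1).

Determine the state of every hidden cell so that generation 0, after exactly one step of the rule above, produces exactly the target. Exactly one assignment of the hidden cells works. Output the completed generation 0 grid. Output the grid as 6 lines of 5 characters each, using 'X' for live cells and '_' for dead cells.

Hidden generation-0 cells (in order): (0,1), (0,2), (2,2), (3,1).
A hidden cell only influences target cells in its own 3x3 neighborhood. Try each of the 2^4 = 16 assignments, step the completed generation 0 forward once under B3/S23, and compare with the target:
  (0,1)=_ (0,2)=_ (2,2)=_ (3,1)=_ -> step gives (1,1)='_' but target has 'X' -> reject
  (0,1)=_ (0,2)=_ (2,2)=_ (3,1)=X -> step gives (1,1)='_' but target has 'X' -> reject
  (0,1)=_ (0,2)=_ (2,2)=X (3,1)=_ -> step gives (2,1)='X' but target has '_' -> reject
  (0,1)=_ (0,2)=_ (2,2)=X (3,1)=X -> step gives (2,0)='X' but target has '_' -> reject
  (0,1)=_ (0,2)=X (2,2)=_ (3,1)=_ -> step reproduces the target at every cell -> ACCEPT
  (0,1)=_ (0,2)=X (2,2)=_ (3,1)=X -> step gives (2,0)='X' but target has '_' -> reject
  (0,1)=_ (0,2)=X (2,2)=X (3,1)=_ -> step gives (1,1)='_' but target has 'X' -> reject
  (0,1)=_ (0,2)=X (2,2)=X (3,1)=X -> step gives (1,1)='_' but target has 'X' -> reject
  (0,1)=X (0,2)=_ (2,2)=_ (3,1)=_ -> step gives (1,0)='X' but target has '_' -> reject
  (0,1)=X (0,2)=_ (2,2)=_ (3,1)=X -> step gives (1,0)='X' but target has '_' -> reject
  (0,1)=X (0,2)=_ (2,2)=X (3,1)=_ -> step gives (1,0)='X' but target has '_' -> reject
  (0,1)=X (0,2)=_ (2,2)=X (3,1)=X -> step gives (1,0)='X' but target has '_' -> reject
  (0,1)=X (0,2)=X (2,2)=_ (3,1)=_ -> step gives (0,1)='X' but target has '_' -> reject
  (0,1)=X (0,2)=X (2,2)=_ (3,1)=X -> step gives (0,1)='X' but target has '_' -> reject
  (0,1)=X (0,2)=X (2,2)=X (3,1)=_ -> step gives (0,1)='X' but target has '_' -> reject
  (0,1)=X (0,2)=X (2,2)=X (3,1)=X -> step gives (0,1)='X' but target has '_' -> reject
Unique solution: (0,1)=dead, (0,2)=live, (2,2)=dead, (3,1)=dead.
Check: live-neighbor counts of every cell in the completed generation 0:
12010
13121
12010
11011
01110
01010
Applying B3/S23 to generation 0 with these counts gives:
_____
_X___
_____
_____
_____
_____
which matches the target exactly.

Answer: __X__
X____
X___X
_____
_____
__X__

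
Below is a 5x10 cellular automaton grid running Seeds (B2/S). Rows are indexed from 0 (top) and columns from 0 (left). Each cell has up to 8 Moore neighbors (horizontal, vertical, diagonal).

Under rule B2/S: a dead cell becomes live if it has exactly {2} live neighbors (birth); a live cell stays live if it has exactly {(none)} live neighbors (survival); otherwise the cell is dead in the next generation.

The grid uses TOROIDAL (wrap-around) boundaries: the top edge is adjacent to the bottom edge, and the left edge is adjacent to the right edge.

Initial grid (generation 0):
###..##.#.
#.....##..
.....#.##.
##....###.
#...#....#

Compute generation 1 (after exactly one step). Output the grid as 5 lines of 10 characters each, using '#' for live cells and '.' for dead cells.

Simulating step by step:
Generation 0 (given above): 20 live cells
Generation 1: 6 live cells
(generation 1 grid is the final answer)

Answer: ...##.....
..#.#.....
..........
....#.....
...#......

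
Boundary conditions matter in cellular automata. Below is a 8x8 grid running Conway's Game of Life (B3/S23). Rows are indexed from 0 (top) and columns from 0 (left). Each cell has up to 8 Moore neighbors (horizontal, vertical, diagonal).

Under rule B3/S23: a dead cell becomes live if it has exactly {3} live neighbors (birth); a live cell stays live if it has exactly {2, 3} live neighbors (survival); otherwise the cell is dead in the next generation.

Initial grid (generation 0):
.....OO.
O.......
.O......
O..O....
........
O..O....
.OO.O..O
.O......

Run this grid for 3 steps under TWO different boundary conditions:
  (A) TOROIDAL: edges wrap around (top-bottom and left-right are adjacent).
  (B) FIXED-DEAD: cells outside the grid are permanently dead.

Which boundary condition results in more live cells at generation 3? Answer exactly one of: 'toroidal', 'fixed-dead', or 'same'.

Answer: toroidal

Derivation:
Under TOROIDAL boundary, generation 3:
........
........
........
........
.OO.....
OOOO....
O..OO..O
O.......
Population = 11

Under FIXED-DEAD boundary, generation 3:
........
........
........
........
........
.O......
OO......
........
Population = 3

Comparison: toroidal=11, fixed-dead=3 -> toroidal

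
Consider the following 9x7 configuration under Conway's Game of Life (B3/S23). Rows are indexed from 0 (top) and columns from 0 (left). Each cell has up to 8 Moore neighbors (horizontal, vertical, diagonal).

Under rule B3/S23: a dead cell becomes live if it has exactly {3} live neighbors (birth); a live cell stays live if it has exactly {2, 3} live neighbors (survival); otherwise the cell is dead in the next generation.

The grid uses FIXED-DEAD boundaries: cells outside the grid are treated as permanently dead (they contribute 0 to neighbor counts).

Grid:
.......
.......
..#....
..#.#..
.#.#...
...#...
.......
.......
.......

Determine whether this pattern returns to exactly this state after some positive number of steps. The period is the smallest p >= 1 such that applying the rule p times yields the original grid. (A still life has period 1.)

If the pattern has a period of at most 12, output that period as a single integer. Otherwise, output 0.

Simulating and comparing each generation to the original:
Gen 0 (original, given above): 6 live cells
Gen 1: 6 live cells, differs from original
Gen 2: 6 live cells, MATCHES original -> period = 2

Answer: 2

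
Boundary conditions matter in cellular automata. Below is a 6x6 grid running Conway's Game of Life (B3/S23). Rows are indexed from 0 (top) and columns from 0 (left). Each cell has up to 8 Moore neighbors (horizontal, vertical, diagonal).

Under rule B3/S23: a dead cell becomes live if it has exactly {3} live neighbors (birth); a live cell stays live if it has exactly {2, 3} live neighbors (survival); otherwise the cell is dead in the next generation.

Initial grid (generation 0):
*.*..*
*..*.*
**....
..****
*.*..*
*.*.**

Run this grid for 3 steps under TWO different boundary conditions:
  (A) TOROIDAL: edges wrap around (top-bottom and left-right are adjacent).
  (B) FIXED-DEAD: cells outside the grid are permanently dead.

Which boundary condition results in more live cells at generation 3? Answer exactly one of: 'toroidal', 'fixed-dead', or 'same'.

Under TOROIDAL boundary, generation 3:
*.....
*..*..
*...*.
*...*.
*.....
*.....
Population = 9

Under FIXED-DEAD boundary, generation 3:
.*.*..
*.**.*
*.....
*.****
.*...*
..**..
Population = 16

Comparison: toroidal=9, fixed-dead=16 -> fixed-dead

Answer: fixed-dead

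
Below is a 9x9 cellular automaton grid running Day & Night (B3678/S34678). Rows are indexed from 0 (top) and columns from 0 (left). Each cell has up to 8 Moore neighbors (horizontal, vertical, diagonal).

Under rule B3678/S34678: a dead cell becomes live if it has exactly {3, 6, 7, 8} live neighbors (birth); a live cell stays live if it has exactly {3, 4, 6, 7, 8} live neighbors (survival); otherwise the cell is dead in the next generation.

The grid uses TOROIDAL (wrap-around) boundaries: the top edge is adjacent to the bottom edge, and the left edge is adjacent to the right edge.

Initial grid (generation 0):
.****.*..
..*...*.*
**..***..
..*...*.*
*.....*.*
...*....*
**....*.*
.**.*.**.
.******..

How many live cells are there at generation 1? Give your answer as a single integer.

Simulating step by step:
Generation 0 (given above): 36 live cells
Generation 1: 39 live cells
*******..
..*..**..
****.**.*
......*.*
*.......*
**......*
**.*.*..*
....*****
*.**.**..
Population at generation 1: 39

Answer: 39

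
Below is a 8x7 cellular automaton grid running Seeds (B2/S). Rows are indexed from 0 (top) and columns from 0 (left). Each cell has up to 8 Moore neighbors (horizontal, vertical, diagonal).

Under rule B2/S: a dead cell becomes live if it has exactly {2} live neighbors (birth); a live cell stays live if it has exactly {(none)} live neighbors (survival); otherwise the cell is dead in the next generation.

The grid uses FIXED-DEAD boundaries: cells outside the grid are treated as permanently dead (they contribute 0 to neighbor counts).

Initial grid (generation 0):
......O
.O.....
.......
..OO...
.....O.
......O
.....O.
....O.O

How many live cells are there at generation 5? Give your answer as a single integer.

Simulating step by step:
Generation 0 (given above): 9 live cells
Generation 1: 9 live cells
.......
.......
.O.O...
....O..
..OOO.O
....O..
....O..
.......
Generation 2: 7 live cells
.......
..O....
..O.O..
.O.....
.......
..O....
...O.O.
.......
Generation 3: 10 live cells
.......
.O.....
.......
..OO...
.OO....
...OO..
..O.O..
....O..
Generation 4: 4 live cells
.......
.......
.O.O...
.......
.......
.....O.
.......
.....O.
Generation 5: 6 live cells
.......
..O....
..O....
..O....
.......
.......
....OOO
.......
Population at generation 5: 6

Answer: 6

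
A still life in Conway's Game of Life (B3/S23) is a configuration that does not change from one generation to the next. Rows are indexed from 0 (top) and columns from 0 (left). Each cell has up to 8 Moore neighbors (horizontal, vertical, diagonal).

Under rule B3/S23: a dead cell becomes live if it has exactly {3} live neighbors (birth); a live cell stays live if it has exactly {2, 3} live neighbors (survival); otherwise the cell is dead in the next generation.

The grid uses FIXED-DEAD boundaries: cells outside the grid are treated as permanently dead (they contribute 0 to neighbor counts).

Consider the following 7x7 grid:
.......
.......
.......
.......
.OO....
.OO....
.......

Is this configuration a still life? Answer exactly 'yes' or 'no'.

Answer: yes

Derivation:
Compute generation 1 and compare to generation 0 (given above):
Generation 1:
.......
.......
.......
.......
.OO....
.OO....
.......
The grids are IDENTICAL -> still life.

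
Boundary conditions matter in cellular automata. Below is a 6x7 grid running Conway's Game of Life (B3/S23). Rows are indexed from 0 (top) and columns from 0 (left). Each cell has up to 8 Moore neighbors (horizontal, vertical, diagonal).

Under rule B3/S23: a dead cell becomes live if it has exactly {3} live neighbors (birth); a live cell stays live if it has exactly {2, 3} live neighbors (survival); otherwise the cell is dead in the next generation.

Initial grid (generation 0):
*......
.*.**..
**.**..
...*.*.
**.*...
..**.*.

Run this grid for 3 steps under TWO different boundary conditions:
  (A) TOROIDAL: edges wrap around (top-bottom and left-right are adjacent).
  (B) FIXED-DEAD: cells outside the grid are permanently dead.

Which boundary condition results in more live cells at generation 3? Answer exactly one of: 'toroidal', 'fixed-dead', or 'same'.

Under TOROIDAL boundary, generation 3:
*.**..*
.*..*..
.*.*...
.*..*..
..**...
..*.*.*
Population = 15

Under FIXED-DEAD boundary, generation 3:
.*.....
*.**...
...**..
.......
.*.**..
..*....
Population = 10

Comparison: toroidal=15, fixed-dead=10 -> toroidal

Answer: toroidal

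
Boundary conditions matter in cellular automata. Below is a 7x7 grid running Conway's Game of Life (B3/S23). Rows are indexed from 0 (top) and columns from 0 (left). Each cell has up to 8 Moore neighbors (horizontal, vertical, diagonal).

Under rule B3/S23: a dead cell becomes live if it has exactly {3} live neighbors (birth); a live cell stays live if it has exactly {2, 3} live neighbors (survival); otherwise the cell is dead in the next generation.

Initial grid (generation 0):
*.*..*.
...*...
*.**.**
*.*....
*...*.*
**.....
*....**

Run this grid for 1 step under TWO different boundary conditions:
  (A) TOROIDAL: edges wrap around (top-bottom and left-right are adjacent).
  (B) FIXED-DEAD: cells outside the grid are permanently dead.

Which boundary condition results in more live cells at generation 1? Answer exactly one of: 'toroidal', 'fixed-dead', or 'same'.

Under TOROIDAL boundary, generation 1:
**..**.
*..*.*.
*.***.*
..*.*..
......*
.*.....
.....*.
Population = 17

Under FIXED-DEAD boundary, generation 1:
.......
...*.**
..***..
*.*.*.*
*......
**....*
**.....
Population = 16

Comparison: toroidal=17, fixed-dead=16 -> toroidal

Answer: toroidal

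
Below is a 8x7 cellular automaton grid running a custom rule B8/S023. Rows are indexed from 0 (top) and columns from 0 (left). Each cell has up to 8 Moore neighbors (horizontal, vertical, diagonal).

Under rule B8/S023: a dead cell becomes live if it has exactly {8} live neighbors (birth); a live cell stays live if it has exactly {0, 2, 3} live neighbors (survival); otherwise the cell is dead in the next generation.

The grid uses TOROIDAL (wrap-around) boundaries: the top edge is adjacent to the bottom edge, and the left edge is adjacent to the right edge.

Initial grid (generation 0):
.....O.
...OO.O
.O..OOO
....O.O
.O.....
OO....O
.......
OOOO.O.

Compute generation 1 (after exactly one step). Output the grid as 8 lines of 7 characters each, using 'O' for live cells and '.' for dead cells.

Simulating step by step:
Generation 0 (given above): 19 live cells
Generation 1: 12 live cells
(generation 1 grid is the final answer)

Answer: .....O.
...O..O
.O....O
....O.O
.O.....
OO.....
.......
.OO....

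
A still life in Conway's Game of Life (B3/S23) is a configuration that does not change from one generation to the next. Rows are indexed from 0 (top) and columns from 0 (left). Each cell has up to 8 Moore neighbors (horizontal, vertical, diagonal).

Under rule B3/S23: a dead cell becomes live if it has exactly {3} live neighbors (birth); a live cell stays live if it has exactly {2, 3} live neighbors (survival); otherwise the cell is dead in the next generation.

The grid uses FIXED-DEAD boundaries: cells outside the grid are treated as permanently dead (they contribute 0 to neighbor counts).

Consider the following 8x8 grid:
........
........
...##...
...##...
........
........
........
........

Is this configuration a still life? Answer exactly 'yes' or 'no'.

Answer: yes

Derivation:
Compute generation 1 and compare to generation 0 (given above):
Generation 1:
........
........
...##...
...##...
........
........
........
........
The grids are IDENTICAL -> still life.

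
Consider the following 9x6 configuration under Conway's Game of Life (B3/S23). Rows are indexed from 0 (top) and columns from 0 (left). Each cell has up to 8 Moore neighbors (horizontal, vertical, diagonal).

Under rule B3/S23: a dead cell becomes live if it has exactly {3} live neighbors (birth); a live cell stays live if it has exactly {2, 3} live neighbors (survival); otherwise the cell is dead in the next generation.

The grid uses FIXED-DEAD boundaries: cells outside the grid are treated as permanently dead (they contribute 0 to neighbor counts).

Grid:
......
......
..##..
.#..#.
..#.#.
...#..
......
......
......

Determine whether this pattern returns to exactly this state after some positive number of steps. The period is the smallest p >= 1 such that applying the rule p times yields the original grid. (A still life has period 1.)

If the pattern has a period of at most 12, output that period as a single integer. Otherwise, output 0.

Simulating and comparing each generation to the original:
Gen 0 (original, given above): 7 live cells
Gen 1: 7 live cells, MATCHES original -> period = 1

Answer: 1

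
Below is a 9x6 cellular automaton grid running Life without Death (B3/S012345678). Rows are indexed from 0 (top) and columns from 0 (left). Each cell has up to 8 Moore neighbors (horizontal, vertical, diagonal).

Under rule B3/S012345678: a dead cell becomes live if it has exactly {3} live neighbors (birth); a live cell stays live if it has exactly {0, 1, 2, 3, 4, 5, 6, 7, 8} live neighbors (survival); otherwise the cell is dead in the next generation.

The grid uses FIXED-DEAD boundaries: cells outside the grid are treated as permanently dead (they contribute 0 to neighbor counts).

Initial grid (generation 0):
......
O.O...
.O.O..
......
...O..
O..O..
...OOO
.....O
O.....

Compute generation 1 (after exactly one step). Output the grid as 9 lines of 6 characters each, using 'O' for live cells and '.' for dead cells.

Simulating step by step:
Generation 0 (given above): 12 live cells
Generation 1: 16 live cells
(generation 1 grid is the final answer)

Answer: ......
OOO...
.OOO..
..O...
...O..
O.OO..
...OOO
.....O
O.....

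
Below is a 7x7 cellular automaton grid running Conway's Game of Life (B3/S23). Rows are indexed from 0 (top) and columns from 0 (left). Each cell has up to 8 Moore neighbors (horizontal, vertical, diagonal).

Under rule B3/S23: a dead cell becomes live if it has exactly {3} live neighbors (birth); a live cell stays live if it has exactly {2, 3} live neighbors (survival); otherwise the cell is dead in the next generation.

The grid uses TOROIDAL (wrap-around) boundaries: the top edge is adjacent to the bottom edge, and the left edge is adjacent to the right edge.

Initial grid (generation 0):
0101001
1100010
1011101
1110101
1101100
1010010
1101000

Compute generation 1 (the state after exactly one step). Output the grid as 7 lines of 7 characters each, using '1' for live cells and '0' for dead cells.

Answer: 0000101
0000010
0000100
0000000
0000100
0000000
0001100

Derivation:
Simulating step by step:
Generation 0 (given above): 26 live cells
Generation 1: 7 live cells
(generation 1 grid is the final answer)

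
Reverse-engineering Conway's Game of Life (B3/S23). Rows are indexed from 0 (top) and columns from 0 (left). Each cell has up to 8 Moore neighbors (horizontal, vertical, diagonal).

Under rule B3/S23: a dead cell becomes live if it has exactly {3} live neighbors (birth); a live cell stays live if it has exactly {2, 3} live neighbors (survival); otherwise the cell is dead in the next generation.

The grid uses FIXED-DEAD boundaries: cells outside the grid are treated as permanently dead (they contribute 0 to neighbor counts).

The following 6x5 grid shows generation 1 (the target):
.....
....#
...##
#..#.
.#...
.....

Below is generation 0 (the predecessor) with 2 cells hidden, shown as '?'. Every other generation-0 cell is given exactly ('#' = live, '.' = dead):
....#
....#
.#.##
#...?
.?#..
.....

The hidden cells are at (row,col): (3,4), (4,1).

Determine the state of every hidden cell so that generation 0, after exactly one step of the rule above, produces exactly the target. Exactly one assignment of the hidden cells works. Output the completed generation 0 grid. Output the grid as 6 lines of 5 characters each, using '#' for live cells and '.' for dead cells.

Hidden generation-0 cells (in order): (3,4), (4,1).
A hidden cell only influences target cells in its own 3x3 neighborhood. Try each of the 2^2 = 4 assignments, step the completed generation 0 forward once under B3/S23, and compare with the target:
  (3,4)=. (4,1)=. -> step gives (3,0)='.' but target has '#' -> reject
  (3,4)=. (4,1)=# -> step reproduces the target at every cell -> ACCEPT
  (3,4)=# (4,1)=. -> step gives (3,0)='.' but target has '#' -> reject
  (3,4)=# (4,1)=# -> step gives (3,3)='.' but target has '#' -> reject
Unique solution: (3,4)=dead, (4,1)=live.
Check: live-neighbor counts of every cell in the completed generation 0:
00021
11243
21222
24432
22110
12210
Applying B3/S23 to generation 0 with these counts gives:
.....
....#
...##
#..#.
.#...
.....
which matches the target exactly.

Answer: ....#
....#
.#.##
#....
.##..
.....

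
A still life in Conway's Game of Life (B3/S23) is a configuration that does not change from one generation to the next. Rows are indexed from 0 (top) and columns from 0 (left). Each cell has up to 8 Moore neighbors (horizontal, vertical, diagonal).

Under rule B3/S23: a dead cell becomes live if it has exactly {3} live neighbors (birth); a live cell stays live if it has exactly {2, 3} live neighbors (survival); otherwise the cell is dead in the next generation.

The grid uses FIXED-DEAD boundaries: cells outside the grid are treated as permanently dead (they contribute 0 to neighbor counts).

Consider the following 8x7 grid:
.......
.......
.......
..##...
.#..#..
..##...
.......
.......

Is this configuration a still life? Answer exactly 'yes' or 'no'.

Answer: yes

Derivation:
Compute generation 1 and compare to generation 0 (given above):
Generation 1:
.......
.......
.......
..##...
.#..#..
..##...
.......
.......
The grids are IDENTICAL -> still life.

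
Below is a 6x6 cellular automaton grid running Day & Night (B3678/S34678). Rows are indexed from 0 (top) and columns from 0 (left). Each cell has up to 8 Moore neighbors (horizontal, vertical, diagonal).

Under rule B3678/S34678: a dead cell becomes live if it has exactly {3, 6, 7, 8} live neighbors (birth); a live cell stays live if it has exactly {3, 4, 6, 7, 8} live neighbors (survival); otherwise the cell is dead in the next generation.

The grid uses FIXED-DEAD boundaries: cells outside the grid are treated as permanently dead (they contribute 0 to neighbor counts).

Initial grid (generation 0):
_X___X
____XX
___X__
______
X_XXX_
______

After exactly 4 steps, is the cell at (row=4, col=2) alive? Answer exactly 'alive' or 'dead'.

Answer: dead

Derivation:
Simulating step by step:
Generation 0 (given above): 9 live cells
Generation 1: 6 live cells
____X_
____X_
____X_
__X_X_
______
___X__
Generation 2: 5 live cells
______
___X_X
_____X
___X__
___X__
______
Generation 3: 2 live cells
______
____X_
______
____X_
______
______
Generation 4: 0 live cells
______
______
______
______
______
______

Cell (4,2) at generation 4: 0 -> dead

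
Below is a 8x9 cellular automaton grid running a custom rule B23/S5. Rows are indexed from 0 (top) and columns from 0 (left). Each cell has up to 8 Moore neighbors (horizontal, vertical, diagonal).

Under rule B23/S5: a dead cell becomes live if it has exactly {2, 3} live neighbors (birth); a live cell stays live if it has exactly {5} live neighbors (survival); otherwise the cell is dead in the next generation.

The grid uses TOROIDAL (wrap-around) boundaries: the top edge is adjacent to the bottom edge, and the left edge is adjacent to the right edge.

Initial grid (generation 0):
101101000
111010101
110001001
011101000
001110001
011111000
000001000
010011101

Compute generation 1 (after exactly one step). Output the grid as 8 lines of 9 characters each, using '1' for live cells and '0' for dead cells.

Answer: 100001000
000000010
000000110
001000111
100000100
100110100
110001010
101100010

Derivation:
Simulating step by step:
Generation 0 (given above): 33 live cells
Generation 1: 23 live cells
(generation 1 grid is the final answer)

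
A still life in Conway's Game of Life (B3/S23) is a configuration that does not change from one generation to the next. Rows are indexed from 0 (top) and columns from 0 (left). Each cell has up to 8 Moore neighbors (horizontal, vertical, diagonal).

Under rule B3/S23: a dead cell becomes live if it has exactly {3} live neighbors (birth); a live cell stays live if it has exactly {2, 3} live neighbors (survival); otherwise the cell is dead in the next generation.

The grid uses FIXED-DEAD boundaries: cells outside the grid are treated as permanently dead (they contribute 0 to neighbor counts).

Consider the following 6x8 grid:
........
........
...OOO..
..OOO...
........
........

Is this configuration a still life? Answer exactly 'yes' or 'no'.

Compute generation 1 and compare to generation 0 (given above):
Generation 1:
........
....O...
..O..O..
..O..O..
...O....
........
Cell (1,4) differs: gen0=0 vs gen1=1 -> NOT a still life.

Answer: no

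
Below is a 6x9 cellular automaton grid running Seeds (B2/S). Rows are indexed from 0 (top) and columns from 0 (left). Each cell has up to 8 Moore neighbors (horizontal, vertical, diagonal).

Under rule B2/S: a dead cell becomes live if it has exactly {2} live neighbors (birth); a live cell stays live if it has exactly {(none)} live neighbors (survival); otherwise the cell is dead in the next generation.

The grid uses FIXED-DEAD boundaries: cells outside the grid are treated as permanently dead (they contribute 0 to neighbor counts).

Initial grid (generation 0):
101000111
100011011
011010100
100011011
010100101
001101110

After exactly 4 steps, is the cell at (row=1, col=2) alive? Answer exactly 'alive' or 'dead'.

Simulating step by step:
Generation 0 (given above): 28 live cells
Generation 1: 5 live cells
000110000
000000000
000000000
000000000
100000000
010000001
Generation 2: 4 live cells
000000000
000110000
000000000
000000000
010000000
100000000
Generation 3: 6 live cells
000110000
000000000
000110000
000000000
100000000
010000000
Generation 4: 6 live cells
000000000
001001000
000000000
000110000
010000000
100000000

Cell (1,2) at generation 4: 1 -> alive

Answer: alive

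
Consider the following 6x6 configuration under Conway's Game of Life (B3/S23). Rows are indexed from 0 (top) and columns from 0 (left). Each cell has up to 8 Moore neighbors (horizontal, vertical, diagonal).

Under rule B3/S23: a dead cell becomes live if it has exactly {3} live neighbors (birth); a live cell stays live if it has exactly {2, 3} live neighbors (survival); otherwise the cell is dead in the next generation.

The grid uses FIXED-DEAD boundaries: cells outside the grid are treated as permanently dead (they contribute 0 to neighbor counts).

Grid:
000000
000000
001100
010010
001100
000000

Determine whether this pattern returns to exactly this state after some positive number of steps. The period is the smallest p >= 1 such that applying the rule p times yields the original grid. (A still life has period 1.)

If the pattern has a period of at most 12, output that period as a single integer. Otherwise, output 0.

Answer: 1

Derivation:
Simulating and comparing each generation to the original:
Gen 0 (original, given above): 6 live cells
Gen 1: 6 live cells, MATCHES original -> period = 1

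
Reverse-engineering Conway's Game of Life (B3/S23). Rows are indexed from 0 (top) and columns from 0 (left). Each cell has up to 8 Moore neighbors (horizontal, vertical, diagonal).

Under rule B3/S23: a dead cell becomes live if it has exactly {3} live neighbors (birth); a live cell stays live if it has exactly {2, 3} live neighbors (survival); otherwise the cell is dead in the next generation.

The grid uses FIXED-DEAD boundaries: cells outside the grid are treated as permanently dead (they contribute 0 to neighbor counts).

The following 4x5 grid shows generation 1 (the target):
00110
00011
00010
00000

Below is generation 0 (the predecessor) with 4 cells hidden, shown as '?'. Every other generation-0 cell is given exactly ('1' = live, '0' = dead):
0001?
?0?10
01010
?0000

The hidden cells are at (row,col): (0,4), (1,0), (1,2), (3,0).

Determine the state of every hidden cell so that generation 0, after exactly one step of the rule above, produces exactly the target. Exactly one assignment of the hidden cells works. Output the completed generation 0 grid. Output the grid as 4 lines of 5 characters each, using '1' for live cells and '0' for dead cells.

Answer: 00010
00110
01010
00000

Derivation:
Hidden generation-0 cells (in order): (0,4), (1,0), (1,2), (3,0).
A hidden cell only influences target cells in its own 3x3 neighborhood. Try each of the 2^4 = 16 assignments, step the completed generation 0 forward once under B3/S23, and compare with the target:
  (0,4)=0 (1,0)=0 (1,2)=0 (3,0)=0 -> step gives (0,2)='0' but target has '1' -> reject
  (0,4)=0 (1,0)=0 (1,2)=0 (3,0)=1 -> step gives (0,2)='0' but target has '1' -> reject
  (0,4)=0 (1,0)=0 (1,2)=1 (3,0)=0 -> step reproduces the target at every cell -> ACCEPT
  (0,4)=0 (1,0)=0 (1,2)=1 (3,0)=1 -> step gives (2,1)='1' but target has '0' -> reject
  (0,4)=0 (1,0)=1 (1,2)=0 (3,0)=0 -> step gives (0,2)='0' but target has '1' -> reject
  (0,4)=0 (1,0)=1 (1,2)=0 (3,0)=1 -> step gives (0,2)='0' but target has '1' -> reject
  (0,4)=0 (1,0)=1 (1,2)=1 (3,0)=0 -> step gives (1,1)='1' but target has '0' -> reject
  (0,4)=0 (1,0)=1 (1,2)=1 (3,0)=1 -> step gives (1,1)='1' but target has '0' -> reject
  (0,4)=1 (1,0)=0 (1,2)=0 (3,0)=0 -> step gives (0,2)='0' but target has '1' -> reject
  (0,4)=1 (1,0)=0 (1,2)=0 (3,0)=1 -> step gives (0,2)='0' but target has '1' -> reject
  (0,4)=1 (1,0)=0 (1,2)=1 (3,0)=0 -> step gives (0,4)='1' but target has '0' -> reject
  (0,4)=1 (1,0)=0 (1,2)=1 (3,0)=1 -> step gives (0,4)='1' but target has '0' -> reject
  (0,4)=1 (1,0)=1 (1,2)=0 (3,0)=0 -> step gives (0,2)='0' but target has '1' -> reject
  (0,4)=1 (1,0)=1 (1,2)=0 (3,0)=1 -> step gives (0,2)='0' but target has '1' -> reject
  (0,4)=1 (1,0)=1 (1,2)=1 (3,0)=0 -> step gives (0,4)='1' but target has '0' -> reject
  (0,4)=1 (1,0)=1 (1,2)=1 (3,0)=1 -> step gives (0,4)='1' but target has '0' -> reject
Unique solution: (0,4)=dead, (1,0)=dead, (1,2)=live, (3,0)=dead.
Check: live-neighbor counts of every cell in the completed generation 0:
01322
12433
11422
11211
Applying B3/S23 to generation 0 with these counts gives:
00110
00011
00010
00000
which matches the target exactly.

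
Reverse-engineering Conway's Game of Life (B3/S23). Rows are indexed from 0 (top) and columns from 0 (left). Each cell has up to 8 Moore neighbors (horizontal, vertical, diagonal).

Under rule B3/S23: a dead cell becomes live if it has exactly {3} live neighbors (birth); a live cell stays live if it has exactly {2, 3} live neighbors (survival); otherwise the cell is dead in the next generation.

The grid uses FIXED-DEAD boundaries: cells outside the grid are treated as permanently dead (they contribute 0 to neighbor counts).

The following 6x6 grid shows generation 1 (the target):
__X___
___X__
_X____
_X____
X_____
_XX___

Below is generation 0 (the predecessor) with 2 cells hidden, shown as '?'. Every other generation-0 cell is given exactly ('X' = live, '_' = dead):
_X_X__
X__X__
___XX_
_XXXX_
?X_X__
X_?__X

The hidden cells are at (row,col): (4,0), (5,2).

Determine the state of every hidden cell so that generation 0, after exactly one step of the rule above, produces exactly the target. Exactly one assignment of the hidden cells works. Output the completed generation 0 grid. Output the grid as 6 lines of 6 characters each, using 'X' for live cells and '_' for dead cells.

Answer: _X_X__
X__X__
___XX_
_XXXX_
_X_X__
X_X__X

Derivation:
Hidden generation-0 cells (in order): (4,0), (5,2).
A hidden cell only influences target cells in its own 3x3 neighborhood. Try each of the 2^2 = 4 assignments, step the completed generation 0 forward once under B3/S23, and compare with the target:
  (4,0)=_ (5,2)=_ -> step gives (4,1)='X' but target has '_' -> reject
  (4,0)=_ (5,2)=X -> step reproduces the target at every cell -> ACCEPT
  (4,0)=X (5,2)=_ -> step gives (3,0)='X' but target has '_' -> reject
  (4,0)=X (5,2)=X -> step gives (3,0)='X' but target has '_' -> reject
Unique solution: (4,0)=dead, (5,2)=live.
Check: live-neighbor counts of every cell in the completed generation 0:
213120
124341
235542
225542
346442
132220
Applying B3/S23 to generation 0 with these counts gives:
__X___
___X__
_X____
_X____
X_____
_XX___
which matches the target exactly.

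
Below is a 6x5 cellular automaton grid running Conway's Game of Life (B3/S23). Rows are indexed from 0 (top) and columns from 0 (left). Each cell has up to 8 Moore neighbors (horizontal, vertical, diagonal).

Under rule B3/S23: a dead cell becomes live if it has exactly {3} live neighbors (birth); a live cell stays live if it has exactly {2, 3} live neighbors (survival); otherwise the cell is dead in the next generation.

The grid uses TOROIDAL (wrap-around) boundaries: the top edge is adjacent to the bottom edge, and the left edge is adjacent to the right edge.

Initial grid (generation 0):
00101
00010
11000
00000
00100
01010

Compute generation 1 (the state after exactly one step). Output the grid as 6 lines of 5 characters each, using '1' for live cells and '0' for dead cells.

Answer: 00101
11111
00000
01000
00100
01010

Derivation:
Simulating step by step:
Generation 0 (given above): 8 live cells
Generation 1: 11 live cells
(generation 1 grid is the final answer)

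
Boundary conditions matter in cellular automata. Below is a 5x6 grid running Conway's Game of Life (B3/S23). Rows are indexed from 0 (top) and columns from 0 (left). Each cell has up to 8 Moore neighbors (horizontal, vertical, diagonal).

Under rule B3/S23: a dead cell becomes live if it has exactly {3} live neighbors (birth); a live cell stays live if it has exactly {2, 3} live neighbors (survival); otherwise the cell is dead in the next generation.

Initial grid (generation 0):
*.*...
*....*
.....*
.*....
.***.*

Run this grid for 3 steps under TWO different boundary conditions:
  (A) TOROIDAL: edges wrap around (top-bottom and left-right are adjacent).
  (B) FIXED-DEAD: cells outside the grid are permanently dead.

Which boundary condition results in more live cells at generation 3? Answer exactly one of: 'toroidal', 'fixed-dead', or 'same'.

Answer: toroidal

Derivation:
Under TOROIDAL boundary, generation 3:
......
......
.*....
....**
***...
Population = 6

Under FIXED-DEAD boundary, generation 3:
......
......
......
.**...
.**...
Population = 4

Comparison: toroidal=6, fixed-dead=4 -> toroidal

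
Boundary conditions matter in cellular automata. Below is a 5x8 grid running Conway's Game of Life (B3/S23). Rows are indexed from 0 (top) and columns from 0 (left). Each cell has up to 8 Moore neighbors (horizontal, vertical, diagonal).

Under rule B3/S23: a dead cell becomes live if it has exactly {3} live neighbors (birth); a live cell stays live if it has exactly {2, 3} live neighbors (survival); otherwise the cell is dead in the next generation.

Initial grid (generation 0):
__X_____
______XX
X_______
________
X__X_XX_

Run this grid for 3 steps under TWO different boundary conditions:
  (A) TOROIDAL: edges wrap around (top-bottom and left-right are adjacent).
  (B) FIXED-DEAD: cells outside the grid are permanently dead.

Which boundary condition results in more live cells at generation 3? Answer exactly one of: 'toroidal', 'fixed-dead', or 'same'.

Under TOROIDAL boundary, generation 3:
________
______X_
______XX
_______X
________
Population = 4

Under FIXED-DEAD boundary, generation 3:
________
________
________
________
________
Population = 0

Comparison: toroidal=4, fixed-dead=0 -> toroidal

Answer: toroidal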